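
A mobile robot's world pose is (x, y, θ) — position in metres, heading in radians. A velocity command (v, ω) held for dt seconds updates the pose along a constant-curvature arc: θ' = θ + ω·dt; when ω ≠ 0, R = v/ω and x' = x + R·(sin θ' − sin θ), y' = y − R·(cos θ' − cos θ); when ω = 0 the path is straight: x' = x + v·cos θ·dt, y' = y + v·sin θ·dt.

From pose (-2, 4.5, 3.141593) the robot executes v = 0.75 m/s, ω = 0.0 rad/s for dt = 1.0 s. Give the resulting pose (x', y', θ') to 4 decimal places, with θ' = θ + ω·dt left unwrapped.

(-2.7500, 4.5000, 3.1416)

θ' = 3.1416 + 0.0·1.0 = 3.1416
ω = 0 → straight: x' = -2 + 0.75·cos(3.1416)·1.0 = -2.7500
y' = 4.5 + 0.75·sin(3.1416)·1.0 = 4.5000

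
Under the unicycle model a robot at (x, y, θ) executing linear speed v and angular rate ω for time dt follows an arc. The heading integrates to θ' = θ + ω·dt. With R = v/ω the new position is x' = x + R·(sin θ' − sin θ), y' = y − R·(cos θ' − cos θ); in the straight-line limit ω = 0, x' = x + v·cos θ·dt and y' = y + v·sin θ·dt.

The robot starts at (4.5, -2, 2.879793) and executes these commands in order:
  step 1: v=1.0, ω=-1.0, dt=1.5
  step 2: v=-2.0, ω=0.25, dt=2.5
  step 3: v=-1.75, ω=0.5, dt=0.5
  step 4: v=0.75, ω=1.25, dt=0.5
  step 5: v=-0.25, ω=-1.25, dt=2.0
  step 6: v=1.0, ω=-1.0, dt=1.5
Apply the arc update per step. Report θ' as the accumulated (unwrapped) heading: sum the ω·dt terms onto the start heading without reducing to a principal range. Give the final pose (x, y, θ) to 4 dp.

step 1: θ'=1.3798 (R=-1.0000) → pose (3.7770, -0.8442, 1.3798)
step 2: θ'=2.0048 (R=-8.0000) → pose (4.3732, -5.7270, 2.0048)
step 3: θ'=2.2548 (R=-3.5000) → pose (4.8360, -6.4669, 2.2548)
step 4: θ'=2.8798 (R=0.6000) → pose (4.5263, -6.2665, 2.8798)
step 5: θ'=0.3798 (R=0.2000) → pose (4.5487, -6.6454, 0.3798)
step 6: θ'=-1.1202 (R=-1.0000) → pose (5.8196, -7.1386, -1.1202)

(5.8196, -7.1386, -1.1202)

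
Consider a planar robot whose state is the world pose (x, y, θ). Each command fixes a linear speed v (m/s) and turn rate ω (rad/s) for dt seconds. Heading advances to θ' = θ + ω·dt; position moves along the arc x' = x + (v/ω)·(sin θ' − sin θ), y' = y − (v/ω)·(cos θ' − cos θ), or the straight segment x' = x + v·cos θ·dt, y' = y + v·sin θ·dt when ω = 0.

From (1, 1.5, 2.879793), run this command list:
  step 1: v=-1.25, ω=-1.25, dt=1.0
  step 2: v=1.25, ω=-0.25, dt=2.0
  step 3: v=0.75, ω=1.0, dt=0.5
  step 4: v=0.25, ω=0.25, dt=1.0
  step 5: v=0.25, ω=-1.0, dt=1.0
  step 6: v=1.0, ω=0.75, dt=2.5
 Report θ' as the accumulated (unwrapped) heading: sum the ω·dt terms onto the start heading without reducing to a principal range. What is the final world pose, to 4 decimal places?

(1.7550, 5.9515, 2.7548)

step 1: θ'=1.6298 (R=1.0000) → pose (1.7394, 0.5930, 1.6298)
step 2: θ'=1.1298 (R=-5.0000) → pose (2.2091, 3.0221, 1.1298)
step 3: θ'=1.6298 (R=0.7500) → pose (2.2796, 3.3864, 1.6298)
step 4: θ'=1.8798 (R=1.0000) → pose (2.2340, 3.6316, 1.8798)
step 5: θ'=0.8798 (R=-0.2500) → pose (2.2795, 3.8669, 0.8798)
step 6: θ'=2.7548 (R=1.3333) → pose (1.7550, 5.9515, 2.7548)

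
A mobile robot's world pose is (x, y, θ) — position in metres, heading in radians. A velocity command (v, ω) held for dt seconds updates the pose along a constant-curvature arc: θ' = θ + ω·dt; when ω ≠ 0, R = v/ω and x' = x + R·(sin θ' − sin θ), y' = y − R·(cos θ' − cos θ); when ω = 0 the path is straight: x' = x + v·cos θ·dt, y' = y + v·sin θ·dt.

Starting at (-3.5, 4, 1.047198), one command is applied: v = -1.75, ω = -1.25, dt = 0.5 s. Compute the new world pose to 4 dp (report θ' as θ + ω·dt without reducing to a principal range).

θ' = 1.0472 + -1.25·0.5 = 0.4222
R = v/ω = -1.75/-1.25 = 1.4000
x' = -3.5 + 1.4000·(sin 0.4222 − sin 1.0472) = -4.1388
y' = 4 − 1.4000·(cos 0.4222 − cos 1.0472) = 3.4229

(-4.1388, 3.4229, 0.4222)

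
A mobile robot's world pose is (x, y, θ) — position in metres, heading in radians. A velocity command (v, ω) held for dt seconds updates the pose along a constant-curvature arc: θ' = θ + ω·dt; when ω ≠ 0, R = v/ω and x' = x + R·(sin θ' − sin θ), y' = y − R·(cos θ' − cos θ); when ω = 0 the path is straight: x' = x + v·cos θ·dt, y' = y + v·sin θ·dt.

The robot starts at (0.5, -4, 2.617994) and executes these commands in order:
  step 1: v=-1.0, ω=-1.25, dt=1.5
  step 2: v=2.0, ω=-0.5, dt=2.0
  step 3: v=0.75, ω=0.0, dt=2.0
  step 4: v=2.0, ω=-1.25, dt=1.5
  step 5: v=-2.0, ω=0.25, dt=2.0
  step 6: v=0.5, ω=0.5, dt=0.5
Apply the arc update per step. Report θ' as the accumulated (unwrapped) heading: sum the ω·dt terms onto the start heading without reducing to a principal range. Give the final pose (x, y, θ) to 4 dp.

step 1: θ'=0.7430 (R=0.8000) → pose (0.6412, -5.2820, 0.7430)
step 2: θ'=-0.2570 (R=-4.0000) → pose (4.3639, -4.3591, -0.2570)
step 3: θ'=-0.2570 (straight) → pose (5.8147, -4.7404, -0.2570)
step 4: θ'=-2.1320 (R=-1.6000) → pose (6.7625, -7.1394, -2.1320)
step 5: θ'=-1.6320 (R=-8.0000) → pose (7.9747, -3.3711, -1.6320)
step 6: θ'=-1.3820 (R=1.0000) → pose (7.9906, -3.6199, -1.3820)

(7.9906, -3.6199, -1.3820)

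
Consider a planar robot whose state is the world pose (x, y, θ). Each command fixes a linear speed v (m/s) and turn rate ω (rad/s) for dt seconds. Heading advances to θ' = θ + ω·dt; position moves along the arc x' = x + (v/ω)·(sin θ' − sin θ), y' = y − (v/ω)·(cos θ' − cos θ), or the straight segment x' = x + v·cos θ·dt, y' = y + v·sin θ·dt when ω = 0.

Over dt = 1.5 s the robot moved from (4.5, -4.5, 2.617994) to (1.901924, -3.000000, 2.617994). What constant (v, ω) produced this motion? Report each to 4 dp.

Δθ = 2.617994 − 2.617994 = 0.000000
ω = Δθ/dt = 0.000000/1.5 = 0.0000
ω = 0 → v = (Δx·cos θ + Δy·sin θ)/dt = 2.0000

v = 2.0000, ω = 0.0000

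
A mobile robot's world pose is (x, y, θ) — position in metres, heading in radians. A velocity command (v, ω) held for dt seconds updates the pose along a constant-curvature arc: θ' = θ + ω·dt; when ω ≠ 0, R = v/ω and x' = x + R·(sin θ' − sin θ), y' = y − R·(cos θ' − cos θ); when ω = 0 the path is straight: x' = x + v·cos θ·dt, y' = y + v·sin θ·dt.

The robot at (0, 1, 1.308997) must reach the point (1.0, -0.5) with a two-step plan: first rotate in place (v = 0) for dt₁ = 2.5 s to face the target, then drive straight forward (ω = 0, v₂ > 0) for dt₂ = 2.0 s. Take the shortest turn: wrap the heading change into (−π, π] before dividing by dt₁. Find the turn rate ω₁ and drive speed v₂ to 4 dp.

heading to target = atan2(-0.5−1, 1−0) = -0.9828
Δθ = wrap(-0.9828 − 1.3090) = -2.2918; ω₁ = Δθ/dt₁ = -0.9167
distance = √((1−0)² + (-0.5−1)²) = 1.8028; v₂ = distance/dt₂ = 0.9014

ω₁ = -0.9167, v₂ = 0.9014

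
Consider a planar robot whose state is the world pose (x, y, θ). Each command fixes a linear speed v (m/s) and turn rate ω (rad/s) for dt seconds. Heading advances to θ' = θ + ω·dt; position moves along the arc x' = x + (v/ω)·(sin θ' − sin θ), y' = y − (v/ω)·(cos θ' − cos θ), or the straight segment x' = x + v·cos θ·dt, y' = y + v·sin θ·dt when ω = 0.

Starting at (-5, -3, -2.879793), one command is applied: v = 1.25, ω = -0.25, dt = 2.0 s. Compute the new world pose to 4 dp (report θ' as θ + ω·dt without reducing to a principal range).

θ' = -2.8798 + -0.25·2.0 = -3.3798
R = v/ω = 1.25/-0.25 = -5.0000
x' = -5 + -5.0000·(sin -3.3798 − sin -2.8798) = -7.4739
y' = -3 − -5.0000·(cos -3.3798 − cos -2.8798) = -3.0292

(-7.4739, -3.0292, -3.3798)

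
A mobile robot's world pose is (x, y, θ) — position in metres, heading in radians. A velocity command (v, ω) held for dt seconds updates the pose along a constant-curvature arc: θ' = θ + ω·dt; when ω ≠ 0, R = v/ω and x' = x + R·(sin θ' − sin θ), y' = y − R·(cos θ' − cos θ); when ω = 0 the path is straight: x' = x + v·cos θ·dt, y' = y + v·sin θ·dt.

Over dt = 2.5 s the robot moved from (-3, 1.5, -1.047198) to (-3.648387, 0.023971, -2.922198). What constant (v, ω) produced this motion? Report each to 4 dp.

Δθ = -2.922198 − -1.047198 = -1.875000
ω = Δθ/dt = -1.875000/2.5 = -0.7500
R = −Δy/(cos θ' − cos θ) = -1.0000
v = R·ω = -1.0000·-0.7500 = 0.7500

v = 0.7500, ω = -0.7500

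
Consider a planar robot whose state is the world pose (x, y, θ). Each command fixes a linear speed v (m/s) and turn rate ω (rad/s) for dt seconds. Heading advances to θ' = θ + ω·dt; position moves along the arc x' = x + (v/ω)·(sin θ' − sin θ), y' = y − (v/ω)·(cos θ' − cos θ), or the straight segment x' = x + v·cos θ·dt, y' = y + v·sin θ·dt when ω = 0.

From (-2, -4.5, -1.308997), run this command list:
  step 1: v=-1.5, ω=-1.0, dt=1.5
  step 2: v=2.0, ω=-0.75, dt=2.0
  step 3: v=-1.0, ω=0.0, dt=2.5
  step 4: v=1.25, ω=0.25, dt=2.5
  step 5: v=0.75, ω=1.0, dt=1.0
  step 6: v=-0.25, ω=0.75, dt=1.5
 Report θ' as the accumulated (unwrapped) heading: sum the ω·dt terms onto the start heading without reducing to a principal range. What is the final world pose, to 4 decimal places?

step 1: θ'=-2.8090 (R=1.5000) → pose (-1.0409, -2.6940, -2.8090)
step 2: θ'=-4.3090 (R=-2.6667) → pose (-4.3641, -1.2202, -4.3090)
step 3: θ'=-4.3090 (straight) → pose (-3.3828, -3.5196, -4.3090)
step 4: θ'=-3.6840 (R=5.0000) → pose (-5.4005, -1.1999, -3.6840)
step 5: θ'=-2.6840 (R=0.7500) → pose (-6.1190, -1.1694, -2.6840)
step 6: θ'=-1.5590 (R=-0.3333) → pose (-5.9329, -0.8665, -1.5590)

(-5.9329, -0.8665, -1.5590)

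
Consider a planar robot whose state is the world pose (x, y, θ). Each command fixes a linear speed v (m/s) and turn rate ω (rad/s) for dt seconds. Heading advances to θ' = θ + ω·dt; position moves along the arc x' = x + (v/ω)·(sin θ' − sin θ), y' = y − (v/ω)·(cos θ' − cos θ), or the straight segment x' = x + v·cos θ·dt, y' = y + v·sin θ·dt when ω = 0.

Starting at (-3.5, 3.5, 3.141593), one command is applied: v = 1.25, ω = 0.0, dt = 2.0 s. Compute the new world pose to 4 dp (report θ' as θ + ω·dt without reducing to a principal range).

(-6.0000, 3.5000, 3.1416)

θ' = 3.1416 + 0.0·2.0 = 3.1416
ω = 0 → straight: x' = -3.5 + 1.25·cos(3.1416)·2.0 = -6.0000
y' = 3.5 + 1.25·sin(3.1416)·2.0 = 3.5000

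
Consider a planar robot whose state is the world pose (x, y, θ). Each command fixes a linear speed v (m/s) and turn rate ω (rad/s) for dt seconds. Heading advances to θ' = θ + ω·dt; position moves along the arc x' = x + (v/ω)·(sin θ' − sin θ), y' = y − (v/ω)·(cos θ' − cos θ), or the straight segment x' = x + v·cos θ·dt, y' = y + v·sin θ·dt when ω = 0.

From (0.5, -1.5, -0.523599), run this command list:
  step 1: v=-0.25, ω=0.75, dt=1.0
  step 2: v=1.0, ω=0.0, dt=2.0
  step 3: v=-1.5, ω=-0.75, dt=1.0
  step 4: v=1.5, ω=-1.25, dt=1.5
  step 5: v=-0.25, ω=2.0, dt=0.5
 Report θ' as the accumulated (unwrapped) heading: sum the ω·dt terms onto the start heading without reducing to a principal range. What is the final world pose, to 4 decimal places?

step 1: θ'=0.2264 (R=-0.3333) → pose (0.2585, -1.4638, 0.2264)
step 2: θ'=0.2264 (straight) → pose (2.2075, -1.0149, 0.2264)
step 3: θ'=-0.5236 (R=2.0000) → pose (0.7585, -0.7980, -0.5236)
step 4: θ'=-2.3986 (R=-1.2000) → pose (0.9703, -2.7210, -2.3986)
step 5: θ'=-1.3986 (R=-0.1250) → pose (1.0089, -2.6075, -1.3986)

(1.0089, -2.6075, -1.3986)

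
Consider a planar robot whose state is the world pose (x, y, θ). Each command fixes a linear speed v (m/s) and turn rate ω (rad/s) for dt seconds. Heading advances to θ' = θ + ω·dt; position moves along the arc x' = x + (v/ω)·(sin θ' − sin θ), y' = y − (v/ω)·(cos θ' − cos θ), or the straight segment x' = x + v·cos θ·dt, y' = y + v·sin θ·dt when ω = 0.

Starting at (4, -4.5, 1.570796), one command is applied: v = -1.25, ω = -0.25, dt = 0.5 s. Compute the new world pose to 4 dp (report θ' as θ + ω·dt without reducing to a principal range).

(3.9610, -5.1234, 1.4458)

θ' = 1.5708 + -0.25·0.5 = 1.4458
R = v/ω = -1.25/-0.25 = 5.0000
x' = 4 + 5.0000·(sin 1.4458 − sin 1.5708) = 3.9610
y' = -4.5 − 5.0000·(cos 1.4458 − cos 1.5708) = -5.1234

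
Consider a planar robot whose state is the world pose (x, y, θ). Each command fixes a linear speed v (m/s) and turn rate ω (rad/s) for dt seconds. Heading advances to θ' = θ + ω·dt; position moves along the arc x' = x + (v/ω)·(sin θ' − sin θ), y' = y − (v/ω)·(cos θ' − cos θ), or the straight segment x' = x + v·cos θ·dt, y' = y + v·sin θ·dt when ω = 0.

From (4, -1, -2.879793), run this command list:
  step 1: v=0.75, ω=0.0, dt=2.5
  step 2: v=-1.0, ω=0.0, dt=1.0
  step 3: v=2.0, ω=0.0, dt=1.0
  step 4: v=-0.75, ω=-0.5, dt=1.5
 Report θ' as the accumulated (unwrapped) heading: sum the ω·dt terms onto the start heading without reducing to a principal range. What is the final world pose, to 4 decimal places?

(2.3147, -1.8682, -3.6298)

step 1: θ'=-2.8798 (straight) → pose (2.1889, -1.4853, -2.8798)
step 2: θ'=-2.8798 (straight) → pose (3.1548, -1.2265, -2.8798)
step 3: θ'=-2.8798 (straight) → pose (1.2230, -1.7441, -2.8798)
step 4: θ'=-3.6298 (R=1.5000) → pose (2.3147, -1.8682, -3.6298)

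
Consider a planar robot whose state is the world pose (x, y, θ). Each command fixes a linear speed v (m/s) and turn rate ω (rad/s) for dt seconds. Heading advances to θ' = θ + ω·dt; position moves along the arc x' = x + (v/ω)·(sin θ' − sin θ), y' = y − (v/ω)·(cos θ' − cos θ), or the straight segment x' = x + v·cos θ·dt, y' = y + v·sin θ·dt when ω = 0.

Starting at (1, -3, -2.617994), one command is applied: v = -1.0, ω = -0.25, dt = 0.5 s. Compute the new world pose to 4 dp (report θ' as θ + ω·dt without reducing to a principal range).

θ' = -2.6180 + -0.25·0.5 = -2.7430
R = v/ω = -1.0/-0.25 = 4.0000
x' = 1 + 4.0000·(sin -2.7430 − sin -2.6180) = 1.4475
y' = -3 − 4.0000·(cos -2.7430 − cos -2.6180) = -2.7777

(1.4475, -2.7777, -2.7430)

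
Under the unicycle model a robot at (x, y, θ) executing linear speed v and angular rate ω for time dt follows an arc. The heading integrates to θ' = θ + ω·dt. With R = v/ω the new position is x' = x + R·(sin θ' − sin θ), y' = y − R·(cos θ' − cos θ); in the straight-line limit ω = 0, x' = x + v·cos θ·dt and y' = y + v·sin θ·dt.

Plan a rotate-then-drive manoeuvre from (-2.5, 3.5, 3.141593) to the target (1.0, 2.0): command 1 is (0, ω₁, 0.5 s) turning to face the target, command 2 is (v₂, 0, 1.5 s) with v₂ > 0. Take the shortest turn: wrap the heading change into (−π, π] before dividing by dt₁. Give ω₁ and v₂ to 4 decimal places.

heading to target = atan2(2−3.5, 1−-2.5) = -0.4049
Δθ = wrap(-0.4049 − 3.1416) = 2.7367; ω₁ = Δθ/dt₁ = 5.4734
distance = √((1−-2.5)² + (2−3.5)²) = 3.8079; v₂ = distance/dt₂ = 2.5386

ω₁ = 5.4734, v₂ = 2.5386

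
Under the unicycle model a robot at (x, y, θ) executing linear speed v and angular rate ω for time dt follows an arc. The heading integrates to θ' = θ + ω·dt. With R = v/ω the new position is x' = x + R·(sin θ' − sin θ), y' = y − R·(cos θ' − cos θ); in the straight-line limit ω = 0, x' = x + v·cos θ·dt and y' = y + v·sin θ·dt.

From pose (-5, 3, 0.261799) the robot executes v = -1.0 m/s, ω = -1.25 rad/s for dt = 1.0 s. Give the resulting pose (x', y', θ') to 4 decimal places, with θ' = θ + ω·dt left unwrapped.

θ' = 0.2618 + -1.25·1.0 = -0.9882
R = v/ω = -1.0/-1.25 = 0.8000
x' = -5 + 0.8000·(sin -0.9882 − sin 0.2618) = -5.8751
y' = 3 − 0.8000·(cos -0.9882 − cos 0.2618) = 3.3326

(-5.8751, 3.3326, -0.9882)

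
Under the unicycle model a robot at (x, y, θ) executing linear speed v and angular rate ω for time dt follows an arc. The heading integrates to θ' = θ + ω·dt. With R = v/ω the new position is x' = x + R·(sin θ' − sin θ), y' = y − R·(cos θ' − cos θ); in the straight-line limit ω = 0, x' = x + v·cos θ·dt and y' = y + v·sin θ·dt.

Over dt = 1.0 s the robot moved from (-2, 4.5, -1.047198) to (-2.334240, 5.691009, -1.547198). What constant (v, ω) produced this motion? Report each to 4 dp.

Δθ = -1.547198 − -1.047198 = -0.500000
ω = Δθ/dt = -0.500000/1.0 = -0.5000
R = −Δy/(cos θ' − cos θ) = 2.5000
v = R·ω = 2.5000·-0.5000 = -1.2500

v = -1.2500, ω = -0.5000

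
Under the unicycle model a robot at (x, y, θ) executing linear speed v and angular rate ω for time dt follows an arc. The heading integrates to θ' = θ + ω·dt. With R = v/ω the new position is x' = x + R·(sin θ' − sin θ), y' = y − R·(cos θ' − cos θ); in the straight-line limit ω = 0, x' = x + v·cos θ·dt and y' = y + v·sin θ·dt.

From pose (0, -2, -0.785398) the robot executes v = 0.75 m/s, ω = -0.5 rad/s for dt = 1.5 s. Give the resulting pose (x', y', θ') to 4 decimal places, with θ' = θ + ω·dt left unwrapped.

θ' = -0.7854 + -0.5·1.5 = -1.5354
R = v/ω = 0.75/-0.5 = -1.5000
x' = 0 + -1.5000·(sin -1.5354 − sin -0.7854) = 0.4384
y' = -2 − -1.5000·(cos -1.5354 − cos -0.7854) = -3.0076

(0.4384, -3.0076, -1.5354)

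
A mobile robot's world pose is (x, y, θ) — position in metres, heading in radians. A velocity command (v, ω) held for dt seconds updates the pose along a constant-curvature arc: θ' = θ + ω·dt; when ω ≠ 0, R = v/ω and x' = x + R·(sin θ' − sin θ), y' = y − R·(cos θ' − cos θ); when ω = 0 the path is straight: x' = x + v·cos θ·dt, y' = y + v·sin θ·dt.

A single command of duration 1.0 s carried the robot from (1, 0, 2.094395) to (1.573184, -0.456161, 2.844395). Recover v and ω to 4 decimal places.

v = -0.7500, ω = 0.7500

Δθ = 2.844395 − 2.094395 = 0.750000
ω = Δθ/dt = 0.750000/1.0 = 0.7500
R = Δx/(sin θ' − sin θ) = -1.0000
v = R·ω = -1.0000·0.7500 = -0.7500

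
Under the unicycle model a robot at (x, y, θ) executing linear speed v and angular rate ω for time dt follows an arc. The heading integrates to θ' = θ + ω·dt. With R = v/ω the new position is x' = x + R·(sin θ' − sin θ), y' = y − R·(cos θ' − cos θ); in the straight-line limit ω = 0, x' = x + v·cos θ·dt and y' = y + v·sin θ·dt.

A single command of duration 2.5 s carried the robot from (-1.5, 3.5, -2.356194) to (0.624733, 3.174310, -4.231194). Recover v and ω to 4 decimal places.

v = -1.0000, ω = -0.7500

Δθ = -4.231194 − -2.356194 = -1.875000
ω = Δθ/dt = -1.875000/2.5 = -0.7500
R = Δx/(sin θ' − sin θ) = 1.3333
v = R·ω = 1.3333·-0.7500 = -1.0000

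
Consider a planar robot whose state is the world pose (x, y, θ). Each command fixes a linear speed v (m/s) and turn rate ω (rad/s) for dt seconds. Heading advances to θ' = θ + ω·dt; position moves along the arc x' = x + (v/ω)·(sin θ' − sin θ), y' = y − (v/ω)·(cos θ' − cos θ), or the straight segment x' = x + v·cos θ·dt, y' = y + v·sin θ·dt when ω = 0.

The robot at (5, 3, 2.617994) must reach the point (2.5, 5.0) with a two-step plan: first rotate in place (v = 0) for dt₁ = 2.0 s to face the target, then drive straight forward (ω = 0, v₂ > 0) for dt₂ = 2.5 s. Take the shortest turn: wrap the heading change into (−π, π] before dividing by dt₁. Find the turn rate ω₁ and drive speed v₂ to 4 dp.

ω₁ = -0.0756, v₂ = 1.2806

heading to target = atan2(5−3, 2.5−5) = 2.4669
Δθ = wrap(2.4669 − 2.6180) = -0.1511; ω₁ = Δθ/dt₁ = -0.0756
distance = √((2.5−5)² + (5−3)²) = 3.2016; v₂ = distance/dt₂ = 1.2806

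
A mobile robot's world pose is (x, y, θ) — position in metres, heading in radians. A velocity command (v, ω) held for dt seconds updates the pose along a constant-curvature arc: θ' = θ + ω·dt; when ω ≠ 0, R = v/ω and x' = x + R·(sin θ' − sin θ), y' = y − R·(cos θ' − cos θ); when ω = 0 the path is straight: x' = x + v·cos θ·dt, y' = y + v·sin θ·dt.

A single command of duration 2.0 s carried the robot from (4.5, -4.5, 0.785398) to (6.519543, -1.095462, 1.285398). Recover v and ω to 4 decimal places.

Δθ = 1.285398 − 0.785398 = 0.500000
ω = Δθ/dt = 0.500000/2.0 = 0.2500
R = −Δy/(cos θ' − cos θ) = 8.0000
v = R·ω = 8.0000·0.2500 = 2.0000

v = 2.0000, ω = 0.2500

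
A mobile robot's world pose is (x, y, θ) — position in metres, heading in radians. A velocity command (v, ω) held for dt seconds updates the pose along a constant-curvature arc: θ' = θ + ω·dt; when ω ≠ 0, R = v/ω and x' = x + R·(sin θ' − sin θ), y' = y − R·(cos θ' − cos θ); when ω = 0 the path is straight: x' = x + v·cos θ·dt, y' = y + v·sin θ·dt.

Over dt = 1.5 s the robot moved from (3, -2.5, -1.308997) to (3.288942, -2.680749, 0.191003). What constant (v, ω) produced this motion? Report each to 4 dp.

Δθ = 0.191003 − -1.308997 = 1.500000
ω = Δθ/dt = 1.500000/1.5 = 1.0000
R = Δx/(sin θ' − sin θ) = 0.2500
v = R·ω = 0.2500·1.0000 = 0.2500

v = 0.2500, ω = 1.0000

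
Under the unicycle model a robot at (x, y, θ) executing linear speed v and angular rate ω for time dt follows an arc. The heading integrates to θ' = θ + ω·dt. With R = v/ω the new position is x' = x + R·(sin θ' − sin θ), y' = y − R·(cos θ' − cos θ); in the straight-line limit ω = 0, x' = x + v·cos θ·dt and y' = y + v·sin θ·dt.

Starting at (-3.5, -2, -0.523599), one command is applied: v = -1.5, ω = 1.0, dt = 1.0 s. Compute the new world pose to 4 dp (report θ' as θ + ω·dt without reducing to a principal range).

(-4.9379, -1.9661, 0.4764)

θ' = -0.5236 + 1.0·1.0 = 0.4764
R = v/ω = -1.5/1.0 = -1.5000
x' = -3.5 + -1.5000·(sin 0.4764 − sin -0.5236) = -4.9379
y' = -2 − -1.5000·(cos 0.4764 − cos -0.5236) = -1.9661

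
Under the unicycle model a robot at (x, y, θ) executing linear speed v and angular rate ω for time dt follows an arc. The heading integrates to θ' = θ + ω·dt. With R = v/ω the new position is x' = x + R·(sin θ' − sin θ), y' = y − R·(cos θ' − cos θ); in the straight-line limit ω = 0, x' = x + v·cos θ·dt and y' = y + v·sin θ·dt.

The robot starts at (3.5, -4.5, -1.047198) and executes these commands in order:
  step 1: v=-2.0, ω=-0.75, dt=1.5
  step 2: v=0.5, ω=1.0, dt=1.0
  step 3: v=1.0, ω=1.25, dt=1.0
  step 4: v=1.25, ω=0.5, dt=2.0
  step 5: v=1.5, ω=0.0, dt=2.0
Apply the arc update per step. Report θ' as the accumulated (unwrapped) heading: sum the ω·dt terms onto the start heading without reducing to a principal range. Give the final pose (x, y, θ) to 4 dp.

(7.7893, 1.3301, 1.0778)

step 1: θ'=-2.1722 (R=2.6667) → pose (3.6106, -1.6579, -2.1722)
step 2: θ'=-1.1722 (R=0.5000) → pose (3.5621, -2.1348, -1.1722)
step 3: θ'=0.0778 (R=0.8000) → pose (4.3616, -2.6219, 0.0778)
step 4: θ'=1.0778 (R=2.5000) → pose (6.3695, -1.3126, 1.0778)
step 5: θ'=1.0778 (straight) → pose (7.7893, 1.3301, 1.0778)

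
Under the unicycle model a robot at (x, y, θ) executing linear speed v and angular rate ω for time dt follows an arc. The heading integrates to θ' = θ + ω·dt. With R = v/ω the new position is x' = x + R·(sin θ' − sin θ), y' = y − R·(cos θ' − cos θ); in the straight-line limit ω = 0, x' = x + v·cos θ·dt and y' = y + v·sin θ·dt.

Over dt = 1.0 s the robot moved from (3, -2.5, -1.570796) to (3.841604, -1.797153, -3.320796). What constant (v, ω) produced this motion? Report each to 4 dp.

Δθ = -3.320796 − -1.570796 = -1.750000
ω = Δθ/dt = -1.750000/1.0 = -1.7500
R = Δx/(sin θ' − sin θ) = 0.7143
v = R·ω = 0.7143·-1.7500 = -1.2500

v = -1.2500, ω = -1.7500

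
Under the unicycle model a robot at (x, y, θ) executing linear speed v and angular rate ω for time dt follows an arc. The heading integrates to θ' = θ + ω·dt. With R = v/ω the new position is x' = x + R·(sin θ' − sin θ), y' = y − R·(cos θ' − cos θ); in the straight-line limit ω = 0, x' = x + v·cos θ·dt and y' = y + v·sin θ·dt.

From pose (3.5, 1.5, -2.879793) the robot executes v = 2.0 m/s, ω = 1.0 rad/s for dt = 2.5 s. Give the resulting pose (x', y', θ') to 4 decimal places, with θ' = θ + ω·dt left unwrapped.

θ' = -2.8798 + 1.0·2.5 = -0.3798
R = v/ω = 2.0/1.0 = 2.0000
x' = 3.5 + 2.0000·(sin -0.3798 − sin -2.8798) = 3.2762
y' = 1.5 − 2.0000·(cos -0.3798 − cos -2.8798) = -2.2893

(3.2762, -2.2893, -0.3798)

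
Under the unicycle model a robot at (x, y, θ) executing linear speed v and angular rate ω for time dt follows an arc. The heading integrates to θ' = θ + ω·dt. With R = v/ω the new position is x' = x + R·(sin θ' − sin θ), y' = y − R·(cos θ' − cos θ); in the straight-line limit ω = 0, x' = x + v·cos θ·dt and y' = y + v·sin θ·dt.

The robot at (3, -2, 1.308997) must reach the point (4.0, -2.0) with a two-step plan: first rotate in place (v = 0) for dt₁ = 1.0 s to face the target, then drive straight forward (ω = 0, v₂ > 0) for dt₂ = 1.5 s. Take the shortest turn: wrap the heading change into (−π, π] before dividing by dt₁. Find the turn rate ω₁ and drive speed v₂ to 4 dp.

ω₁ = -1.3090, v₂ = 0.6667

heading to target = atan2(-2−-2, 4−3) = 0.0000
Δθ = wrap(0.0000 − 1.3090) = -1.3090; ω₁ = Δθ/dt₁ = -1.3090
distance = √((4−3)² + (-2−-2)²) = 1.0000; v₂ = distance/dt₂ = 0.6667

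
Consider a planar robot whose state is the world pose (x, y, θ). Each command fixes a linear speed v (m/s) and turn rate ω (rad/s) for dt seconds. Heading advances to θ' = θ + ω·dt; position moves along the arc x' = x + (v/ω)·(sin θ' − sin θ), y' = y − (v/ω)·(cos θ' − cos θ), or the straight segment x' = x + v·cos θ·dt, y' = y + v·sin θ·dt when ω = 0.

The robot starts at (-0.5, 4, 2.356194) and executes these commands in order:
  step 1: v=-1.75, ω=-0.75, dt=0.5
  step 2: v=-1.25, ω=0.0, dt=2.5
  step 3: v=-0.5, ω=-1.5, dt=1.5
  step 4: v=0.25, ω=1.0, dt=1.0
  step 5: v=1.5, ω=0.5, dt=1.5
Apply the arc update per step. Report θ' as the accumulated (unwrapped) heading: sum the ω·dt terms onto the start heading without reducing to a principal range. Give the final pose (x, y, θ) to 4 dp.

(2.0603, 1.9808, 1.4812)

step 1: θ'=1.9812 (R=2.3333) → pose (-0.0103, 3.2810, 1.9812)
step 2: θ'=1.9812 (straight) → pose (1.2365, 0.4155, 1.9812)
step 3: θ'=-0.2688 (R=0.3333) → pose (0.8423, -0.0388, -0.2688)
step 4: θ'=0.7312 (R=0.2500) → pose (1.0756, 0.0161, 0.7312)
step 5: θ'=1.4812 (R=3.0000) → pose (2.0603, 1.9808, 1.4812)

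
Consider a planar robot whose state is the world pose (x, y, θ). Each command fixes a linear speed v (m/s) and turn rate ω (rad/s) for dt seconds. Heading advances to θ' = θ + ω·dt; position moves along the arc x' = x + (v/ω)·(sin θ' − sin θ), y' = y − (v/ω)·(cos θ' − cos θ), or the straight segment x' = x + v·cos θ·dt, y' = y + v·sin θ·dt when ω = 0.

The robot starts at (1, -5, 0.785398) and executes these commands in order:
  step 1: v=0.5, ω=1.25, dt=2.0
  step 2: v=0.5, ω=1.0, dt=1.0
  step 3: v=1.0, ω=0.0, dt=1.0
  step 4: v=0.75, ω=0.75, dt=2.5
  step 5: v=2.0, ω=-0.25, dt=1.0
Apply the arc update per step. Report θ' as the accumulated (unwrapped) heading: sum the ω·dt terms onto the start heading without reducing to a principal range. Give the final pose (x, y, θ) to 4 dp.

step 1: θ'=3.2854 (R=0.4000) → pose (0.6598, -4.3213, 3.2854)
step 2: θ'=4.2854 (R=0.5000) → pose (0.2764, -4.6091, 4.2854)
step 3: θ'=4.2854 (straight) → pose (-0.1378, -5.5193, 4.2854)
step 4: θ'=6.1604 (R=1.0000) → pose (0.6500, -6.9259, 6.1604)
step 5: θ'=5.9104 (R=-8.0000) → pose (2.5839, -7.4151, 5.9104)

(2.5839, -7.4151, 5.9104)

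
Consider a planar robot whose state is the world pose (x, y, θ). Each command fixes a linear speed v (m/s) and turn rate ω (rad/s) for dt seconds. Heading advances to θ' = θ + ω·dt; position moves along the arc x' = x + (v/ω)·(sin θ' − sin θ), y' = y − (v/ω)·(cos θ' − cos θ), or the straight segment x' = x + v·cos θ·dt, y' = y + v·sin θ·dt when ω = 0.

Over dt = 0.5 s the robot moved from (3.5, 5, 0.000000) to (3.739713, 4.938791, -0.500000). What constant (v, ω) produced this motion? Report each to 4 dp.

v = 0.5000, ω = -1.0000

Δθ = -0.500000 − 0.000000 = -0.500000
ω = Δθ/dt = -0.500000/0.5 = -1.0000
R = Δx/(sin θ' − sin θ) = -0.5000
v = R·ω = -0.5000·-1.0000 = 0.5000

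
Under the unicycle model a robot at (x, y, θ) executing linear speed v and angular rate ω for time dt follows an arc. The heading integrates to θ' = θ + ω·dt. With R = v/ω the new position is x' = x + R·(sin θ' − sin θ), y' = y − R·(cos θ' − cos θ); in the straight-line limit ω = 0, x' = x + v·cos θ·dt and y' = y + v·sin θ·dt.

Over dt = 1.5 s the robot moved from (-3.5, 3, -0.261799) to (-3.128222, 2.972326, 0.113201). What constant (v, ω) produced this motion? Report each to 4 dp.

Δθ = 0.113201 − -0.261799 = 0.375000
ω = Δθ/dt = 0.375000/1.5 = 0.2500
R = Δx/(sin θ' − sin θ) = 1.0000
v = R·ω = 1.0000·0.2500 = 0.2500

v = 0.2500, ω = 0.2500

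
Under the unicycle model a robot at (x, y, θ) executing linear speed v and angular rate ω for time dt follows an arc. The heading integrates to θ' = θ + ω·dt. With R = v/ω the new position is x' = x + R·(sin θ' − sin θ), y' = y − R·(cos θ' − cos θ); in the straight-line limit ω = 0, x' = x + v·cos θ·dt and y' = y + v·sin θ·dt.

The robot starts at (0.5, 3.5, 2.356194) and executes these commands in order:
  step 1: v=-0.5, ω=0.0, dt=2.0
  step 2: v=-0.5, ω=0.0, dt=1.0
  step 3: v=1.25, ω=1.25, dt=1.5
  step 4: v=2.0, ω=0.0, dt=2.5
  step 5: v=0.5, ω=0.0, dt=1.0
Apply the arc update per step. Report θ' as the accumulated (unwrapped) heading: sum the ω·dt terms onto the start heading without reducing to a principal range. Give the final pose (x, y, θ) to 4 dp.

step 1: θ'=2.3562 (straight) → pose (1.2071, 2.7929, 2.3562)
step 2: θ'=2.3562 (straight) → pose (1.5607, 2.4393, 2.3562)
step 3: θ'=4.2312 (R=1.0000) → pose (-0.0329, 2.1951, 4.2312)
step 4: θ'=4.2312 (straight) → pose (-2.3471, -2.2371, 4.2312)
step 5: θ'=4.2312 (straight) → pose (-2.5785, -2.6804, 4.2312)

(-2.5785, -2.6804, 4.2312)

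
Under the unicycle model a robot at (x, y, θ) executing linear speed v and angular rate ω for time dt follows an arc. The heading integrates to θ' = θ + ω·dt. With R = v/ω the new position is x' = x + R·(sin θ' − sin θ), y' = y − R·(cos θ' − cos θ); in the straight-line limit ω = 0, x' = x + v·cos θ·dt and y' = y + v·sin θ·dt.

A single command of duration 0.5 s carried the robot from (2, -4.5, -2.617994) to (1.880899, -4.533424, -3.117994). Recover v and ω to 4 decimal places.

Δθ = -3.117994 − -2.617994 = -0.500000
ω = Δθ/dt = -0.500000/0.5 = -1.0000
R = Δx/(sin θ' − sin θ) = -0.2500
v = R·ω = -0.2500·-1.0000 = 0.2500

v = 0.2500, ω = -1.0000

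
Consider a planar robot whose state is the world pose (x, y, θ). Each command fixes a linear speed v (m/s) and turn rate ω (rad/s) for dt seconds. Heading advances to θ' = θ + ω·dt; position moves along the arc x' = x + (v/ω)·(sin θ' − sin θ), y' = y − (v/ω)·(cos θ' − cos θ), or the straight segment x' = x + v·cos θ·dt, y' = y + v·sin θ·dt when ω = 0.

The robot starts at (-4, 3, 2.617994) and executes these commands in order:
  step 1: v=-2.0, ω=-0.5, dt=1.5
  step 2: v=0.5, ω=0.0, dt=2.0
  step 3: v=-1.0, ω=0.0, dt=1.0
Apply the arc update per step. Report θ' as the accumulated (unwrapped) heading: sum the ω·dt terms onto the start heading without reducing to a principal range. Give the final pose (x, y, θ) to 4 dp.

(-2.1754, 0.7073, 1.8680)

step 1: θ'=1.8680 (R=4.0000) → pose (-2.1754, 0.7073, 1.8680)
step 2: θ'=1.8680 (straight) → pose (-2.4682, 1.6634, 1.8680)
step 3: θ'=1.8680 (straight) → pose (-2.1754, 0.7073, 1.8680)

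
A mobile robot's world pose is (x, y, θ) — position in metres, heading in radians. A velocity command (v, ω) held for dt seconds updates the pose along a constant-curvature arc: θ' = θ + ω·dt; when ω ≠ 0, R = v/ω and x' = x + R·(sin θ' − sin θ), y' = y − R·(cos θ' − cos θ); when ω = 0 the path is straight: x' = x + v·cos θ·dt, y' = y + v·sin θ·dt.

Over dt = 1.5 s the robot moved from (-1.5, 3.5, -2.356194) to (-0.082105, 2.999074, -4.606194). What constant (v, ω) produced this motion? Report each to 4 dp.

Δθ = -4.606194 − -2.356194 = -2.250000
ω = Δθ/dt = -2.250000/1.5 = -1.5000
R = Δx/(sin θ' − sin θ) = 0.8333
v = R·ω = 0.8333·-1.5000 = -1.2500

v = -1.2500, ω = -1.5000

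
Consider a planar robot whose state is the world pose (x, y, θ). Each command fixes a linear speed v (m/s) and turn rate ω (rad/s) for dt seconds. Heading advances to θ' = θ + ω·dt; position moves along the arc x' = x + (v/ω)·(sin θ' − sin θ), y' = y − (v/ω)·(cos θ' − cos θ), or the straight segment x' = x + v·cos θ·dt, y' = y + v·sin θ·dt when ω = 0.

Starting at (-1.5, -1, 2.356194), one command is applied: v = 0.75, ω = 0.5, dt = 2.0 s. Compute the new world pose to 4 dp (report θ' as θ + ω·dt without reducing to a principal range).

(-2.8801, -0.5951, 3.3562)

θ' = 2.3562 + 0.5·2.0 = 3.3562
R = v/ω = 0.75/0.5 = 1.5000
x' = -1.5 + 1.5000·(sin 3.3562 − sin 2.3562) = -2.8801
y' = -1 − 1.5000·(cos 3.3562 − cos 2.3562) = -0.5951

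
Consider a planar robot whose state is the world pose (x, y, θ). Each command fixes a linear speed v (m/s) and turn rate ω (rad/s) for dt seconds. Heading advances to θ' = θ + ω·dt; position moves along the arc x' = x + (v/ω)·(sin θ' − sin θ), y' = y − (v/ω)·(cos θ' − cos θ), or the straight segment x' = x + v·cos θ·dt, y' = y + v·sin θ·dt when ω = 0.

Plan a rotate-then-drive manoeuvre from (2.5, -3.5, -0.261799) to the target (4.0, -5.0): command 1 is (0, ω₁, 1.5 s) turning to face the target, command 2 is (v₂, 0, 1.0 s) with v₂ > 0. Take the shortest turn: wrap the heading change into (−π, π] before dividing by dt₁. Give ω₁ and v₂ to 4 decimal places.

ω₁ = -0.3491, v₂ = 2.1213

heading to target = atan2(-5−-3.5, 4−2.5) = -0.7854
Δθ = wrap(-0.7854 − -0.2618) = -0.5236; ω₁ = Δθ/dt₁ = -0.3491
distance = √((4−2.5)² + (-5−-3.5)²) = 2.1213; v₂ = distance/dt₂ = 2.1213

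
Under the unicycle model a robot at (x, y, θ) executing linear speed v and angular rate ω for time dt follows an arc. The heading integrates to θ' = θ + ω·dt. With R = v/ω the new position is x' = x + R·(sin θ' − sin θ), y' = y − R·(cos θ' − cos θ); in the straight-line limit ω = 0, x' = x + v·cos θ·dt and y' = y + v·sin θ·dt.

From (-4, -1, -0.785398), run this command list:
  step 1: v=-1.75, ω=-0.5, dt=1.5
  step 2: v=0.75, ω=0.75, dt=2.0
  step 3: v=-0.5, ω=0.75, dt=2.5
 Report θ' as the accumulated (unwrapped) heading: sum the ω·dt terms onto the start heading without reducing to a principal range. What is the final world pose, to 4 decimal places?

(-4.7253, -0.4563, 1.8396)

step 1: θ'=-1.5354 (R=3.5000) → pose (-5.0229, 1.3510, -1.5354)
step 2: θ'=-0.0354 (R=1.0000) → pose (-4.0590, 0.3870, -0.0354)
step 3: θ'=1.8396 (R=-0.6667) → pose (-4.7253, -0.4563, 1.8396)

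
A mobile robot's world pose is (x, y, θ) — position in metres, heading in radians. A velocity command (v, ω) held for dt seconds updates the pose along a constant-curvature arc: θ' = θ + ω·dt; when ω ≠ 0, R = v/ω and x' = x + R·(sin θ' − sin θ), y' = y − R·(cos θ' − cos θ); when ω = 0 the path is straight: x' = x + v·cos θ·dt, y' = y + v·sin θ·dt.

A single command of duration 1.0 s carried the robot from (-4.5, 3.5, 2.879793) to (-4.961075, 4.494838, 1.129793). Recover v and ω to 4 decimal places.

v = 1.2500, ω = -1.7500

Δθ = 1.129793 − 2.879793 = -1.750000
ω = Δθ/dt = -1.750000/1.0 = -1.7500
R = −Δy/(cos θ' − cos θ) = -0.7143
v = R·ω = -0.7143·-1.7500 = 1.2500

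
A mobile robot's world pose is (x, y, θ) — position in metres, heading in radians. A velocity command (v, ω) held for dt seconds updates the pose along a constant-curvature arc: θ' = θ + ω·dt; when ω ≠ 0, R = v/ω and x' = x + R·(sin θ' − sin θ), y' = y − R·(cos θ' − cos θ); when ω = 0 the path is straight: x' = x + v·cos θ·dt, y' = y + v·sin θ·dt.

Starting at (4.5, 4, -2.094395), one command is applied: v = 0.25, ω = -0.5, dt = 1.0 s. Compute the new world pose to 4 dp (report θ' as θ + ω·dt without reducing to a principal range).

θ' = -2.0944 + -0.5·1.0 = -2.5944
R = v/ω = 0.25/-0.5 = -0.5000
x' = 4.5 + -0.5000·(sin -2.5944 − sin -2.0944) = 4.3271
y' = 4 − -0.5000·(cos -2.5944 − cos -2.0944) = 3.8230

(4.3271, 3.8230, -2.5944)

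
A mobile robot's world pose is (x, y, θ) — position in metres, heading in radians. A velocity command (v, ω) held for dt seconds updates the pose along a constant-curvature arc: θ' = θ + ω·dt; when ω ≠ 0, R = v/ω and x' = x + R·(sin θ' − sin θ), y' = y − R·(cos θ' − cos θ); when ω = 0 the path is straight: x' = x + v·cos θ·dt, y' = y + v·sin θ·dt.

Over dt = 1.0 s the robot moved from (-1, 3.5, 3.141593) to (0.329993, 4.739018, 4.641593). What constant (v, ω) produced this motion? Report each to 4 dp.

v = -2.0000, ω = 1.5000

Δθ = 4.641593 − 3.141593 = 1.500000
ω = Δθ/dt = 1.500000/1.0 = 1.5000
R = Δx/(sin θ' − sin θ) = -1.3333
v = R·ω = -1.3333·1.5000 = -2.0000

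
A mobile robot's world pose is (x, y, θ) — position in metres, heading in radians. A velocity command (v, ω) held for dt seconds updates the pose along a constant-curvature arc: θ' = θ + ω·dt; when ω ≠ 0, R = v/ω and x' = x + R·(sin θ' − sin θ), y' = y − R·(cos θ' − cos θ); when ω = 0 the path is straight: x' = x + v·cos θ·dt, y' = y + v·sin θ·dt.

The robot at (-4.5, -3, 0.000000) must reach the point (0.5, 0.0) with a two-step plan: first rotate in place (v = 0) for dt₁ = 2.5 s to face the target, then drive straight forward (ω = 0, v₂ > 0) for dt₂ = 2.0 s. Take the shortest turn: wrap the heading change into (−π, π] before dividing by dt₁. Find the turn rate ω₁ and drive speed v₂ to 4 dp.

ω₁ = 0.2162, v₂ = 2.9155

heading to target = atan2(0−-3, 0.5−-4.5) = 0.5404
Δθ = wrap(0.5404 − 0.0000) = 0.5404; ω₁ = Δθ/dt₁ = 0.2162
distance = √((0.5−-4.5)² + (0−-3)²) = 5.8310; v₂ = distance/dt₂ = 2.9155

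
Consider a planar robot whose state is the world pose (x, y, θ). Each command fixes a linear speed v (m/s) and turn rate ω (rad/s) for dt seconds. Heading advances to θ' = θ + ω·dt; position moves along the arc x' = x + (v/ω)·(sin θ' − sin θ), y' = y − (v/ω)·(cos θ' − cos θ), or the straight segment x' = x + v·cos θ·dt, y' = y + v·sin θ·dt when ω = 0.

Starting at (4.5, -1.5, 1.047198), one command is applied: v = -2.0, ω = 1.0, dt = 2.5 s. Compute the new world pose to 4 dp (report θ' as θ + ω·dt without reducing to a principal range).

(7.0212, -4.3377, 3.5472)

θ' = 1.0472 + 1.0·2.5 = 3.5472
R = v/ω = -2.0/1.0 = -2.0000
x' = 4.5 + -2.0000·(sin 3.5472 − sin 1.0472) = 7.0212
y' = -1.5 − -2.0000·(cos 3.5472 − cos 1.0472) = -4.3377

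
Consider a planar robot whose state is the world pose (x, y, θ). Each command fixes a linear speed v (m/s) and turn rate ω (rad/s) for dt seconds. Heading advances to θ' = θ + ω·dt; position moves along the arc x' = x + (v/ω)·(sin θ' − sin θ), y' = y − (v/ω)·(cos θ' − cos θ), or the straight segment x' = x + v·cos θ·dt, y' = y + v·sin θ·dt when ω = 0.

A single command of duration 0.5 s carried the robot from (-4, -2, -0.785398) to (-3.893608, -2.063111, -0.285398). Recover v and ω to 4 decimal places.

v = 0.2500, ω = 1.0000

Δθ = -0.285398 − -0.785398 = 0.500000
ω = Δθ/dt = 0.500000/0.5 = 1.0000
R = Δx/(sin θ' − sin θ) = 0.2500
v = R·ω = 0.2500·1.0000 = 0.2500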